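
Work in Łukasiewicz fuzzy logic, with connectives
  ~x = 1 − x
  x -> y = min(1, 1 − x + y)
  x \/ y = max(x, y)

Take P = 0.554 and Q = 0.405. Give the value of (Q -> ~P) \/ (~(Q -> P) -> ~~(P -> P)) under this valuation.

1.000

~P = 1 − 0.554 = 0.446
Q -> ~P = min(1, 1 − 0.405 + 0.446) = min(1, 1.041) = 1.000
Q -> P = min(1, 1 − 0.405 + 0.554) = min(1, 1.149) = 1.000
~(Q -> P) = 1 − 1.000 = 0.000
P -> P = min(1, 1 − 0.554 + 0.554) = min(1, 1.000) = 1.000
~(P -> P) = 1 − 1.000 = 0.000
~~(P -> P) = 1 − 0.000 = 1.000
~(Q -> P) -> ~~(P -> P) = min(1, 1 − 0.000 + 1.000) = min(1, 2.000) = 1.000
(Q -> ~P) \/ (~(Q -> P) -> ~~(P -> P)) = max(1.000, 1.000) = 1.000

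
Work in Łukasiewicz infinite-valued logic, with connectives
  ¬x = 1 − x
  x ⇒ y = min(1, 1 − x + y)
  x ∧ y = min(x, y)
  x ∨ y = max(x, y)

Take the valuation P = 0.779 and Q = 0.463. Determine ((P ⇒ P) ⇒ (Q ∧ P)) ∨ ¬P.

P ⇒ P = min(1, 1 − 0.779 + 0.779) = min(1, 1.000) = 1.000
Q ∧ P = min(0.463, 0.779) = 0.463
(P ⇒ P) ⇒ (Q ∧ P) = min(1, 1 − 1.000 + 0.463) = min(1, 0.463) = 0.463
¬P = 1 − 0.779 = 0.221
((P ⇒ P) ⇒ (Q ∧ P)) ∨ ¬P = max(0.463, 0.221) = 0.463

0.463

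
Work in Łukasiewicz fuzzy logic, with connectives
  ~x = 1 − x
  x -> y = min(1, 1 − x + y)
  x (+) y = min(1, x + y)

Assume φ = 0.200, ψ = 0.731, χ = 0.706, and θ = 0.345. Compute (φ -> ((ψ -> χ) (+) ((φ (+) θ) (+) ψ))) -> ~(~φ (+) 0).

0.200

ψ -> χ = min(1, 1 − 0.731 + 0.706) = min(1, 0.975) = 0.975
φ (+) θ = min(1, 0.200 + 0.345) = min(1, 0.545) = 0.545
(φ (+) θ) (+) ψ = min(1, 0.545 + 0.731) = min(1, 1.276) = 1.000
(ψ -> χ) (+) ((φ (+) θ) (+) ψ) = min(1, 0.975 + 1.000) = min(1, 1.975) = 1.000
φ -> ((ψ -> χ) (+) ((φ (+) θ) (+) ψ)) = min(1, 1 − 0.200 + 1.000) = min(1, 1.800) = 1.000
~φ = 1 − 0.200 = 0.800
~φ (+) 0 = min(1, 0.800 + 0.000) = min(1, 0.800) = 0.800
~(~φ (+) 0) = 1 − 0.800 = 0.200
(φ -> ((ψ -> χ) (+) ((φ (+) θ) (+) ψ))) -> ~(~φ (+) 0) = min(1, 1 − 1.000 + 0.200) = min(1, 0.200) = 0.200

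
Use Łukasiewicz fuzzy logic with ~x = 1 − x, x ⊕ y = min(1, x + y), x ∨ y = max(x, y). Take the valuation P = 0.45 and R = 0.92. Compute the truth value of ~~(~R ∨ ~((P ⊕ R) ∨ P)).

~R = 1 − 0.92 = 0.08
P ⊕ R = min(1, 0.45 + 0.92) = min(1, 1.37) = 1.00
(P ⊕ R) ∨ P = max(1.00, 0.45) = 1.00
~((P ⊕ R) ∨ P) = 1 − 1.00 = 0.00
~R ∨ ~((P ⊕ R) ∨ P) = max(0.08, 0.00) = 0.08
~(~R ∨ ~((P ⊕ R) ∨ P)) = 1 − 0.08 = 0.92
~~(~R ∨ ~((P ⊕ R) ∨ P)) = 1 − 0.92 = 0.08

0.08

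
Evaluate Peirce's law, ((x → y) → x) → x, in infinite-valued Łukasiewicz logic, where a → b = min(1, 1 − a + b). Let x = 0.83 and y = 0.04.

x → y = min(1, 1 − 0.83 + 0.04) = min(1, 0.21) = 0.21
(x → y) → x = min(1, 1 − 0.21 + 0.83) = min(1, 1.62) = 1.00
((x → y) → x) → x = min(1, 1 − 1.00 + 0.83) = min(1, 0.83) = 0.83
(The value 0.83 < 1 shows this instance is not satisfied; not a Ł∞-tautology in general.)

0.83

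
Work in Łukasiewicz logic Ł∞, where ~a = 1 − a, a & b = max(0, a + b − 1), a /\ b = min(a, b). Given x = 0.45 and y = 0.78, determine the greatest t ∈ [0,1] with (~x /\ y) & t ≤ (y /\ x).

0.90

~x = 1 − 0.45 = 0.55
~x /\ y = min(0.55, 0.78) = 0.55
So the left factor is ~x /\ y = 0.55.
y /\ x = min(0.78, 0.45) = 0.45
So the right-hand bound is y /\ x = 0.45.
The residuum of the Łukasiewicz t-norm gives the supremum: min(1, 1 − 0.55 + 0.45).
1 − 0.55 + 0.45 = 0.90, so t = min(1, 0.90) = 0.90.
Check: 0.55 & 0.90 = max(0, 0.45) = 0.45 ≤ 0.45.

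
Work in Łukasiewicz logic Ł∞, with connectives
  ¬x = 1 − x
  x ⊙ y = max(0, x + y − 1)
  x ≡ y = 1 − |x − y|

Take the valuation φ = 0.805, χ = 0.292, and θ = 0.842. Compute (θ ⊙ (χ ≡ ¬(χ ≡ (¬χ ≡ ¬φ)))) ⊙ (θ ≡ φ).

¬χ = 1 − 0.292 = 0.708
¬φ = 1 − 0.805 = 0.195
¬χ ≡ ¬φ = 1 − |0.708 − 0.195| = 1 − 0.513 = 0.487
χ ≡ (¬χ ≡ ¬φ) = 1 − |0.292 − 0.487| = 1 − 0.195 = 0.805
¬(χ ≡ (¬χ ≡ ¬φ)) = 1 − 0.805 = 0.195
χ ≡ ¬(χ ≡ (¬χ ≡ ¬φ)) = 1 − |0.292 − 0.195| = 1 − 0.097 = 0.903
θ ⊙ (χ ≡ ¬(χ ≡ (¬χ ≡ ¬φ))) = max(0, 0.842 + 0.903 − 1) = max(0, 0.745) = 0.745
θ ≡ φ = 1 − |0.842 − 0.805| = 1 − 0.037 = 0.963
(θ ⊙ (χ ≡ ¬(χ ≡ (¬χ ≡ ¬φ)))) ⊙ (θ ≡ φ) = max(0, 0.745 + 0.963 − 1) = max(0, 0.708) = 0.708

0.708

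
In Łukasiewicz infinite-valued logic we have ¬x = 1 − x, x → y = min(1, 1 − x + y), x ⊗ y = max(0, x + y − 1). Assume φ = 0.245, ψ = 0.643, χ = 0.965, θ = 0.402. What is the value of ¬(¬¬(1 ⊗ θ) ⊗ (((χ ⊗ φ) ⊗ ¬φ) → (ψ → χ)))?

1 ⊗ θ = max(0, 1.000 + 0.402 − 1) = max(0, 0.402) = 0.402
¬(1 ⊗ θ) = 1 − 0.402 = 0.598
¬¬(1 ⊗ θ) = 1 − 0.598 = 0.402
χ ⊗ φ = max(0, 0.965 + 0.245 − 1) = max(0, 0.210) = 0.210
¬φ = 1 − 0.245 = 0.755
(χ ⊗ φ) ⊗ ¬φ = max(0, 0.210 + 0.755 − 1) = max(0, -0.035) = 0.000
ψ → χ = min(1, 1 − 0.643 + 0.965) = min(1, 1.322) = 1.000
((χ ⊗ φ) ⊗ ¬φ) → (ψ → χ) = min(1, 1 − 0.000 + 1.000) = min(1, 2.000) = 1.000
¬¬(1 ⊗ θ) ⊗ (((χ ⊗ φ) ⊗ ¬φ) → (ψ → χ)) = max(0, 0.402 + 1.000 − 1) = max(0, 0.402) = 0.402
¬(¬¬(1 ⊗ θ) ⊗ (((χ ⊗ φ) ⊗ ¬φ) → (ψ → χ))) = 1 − 0.402 = 0.598

0.598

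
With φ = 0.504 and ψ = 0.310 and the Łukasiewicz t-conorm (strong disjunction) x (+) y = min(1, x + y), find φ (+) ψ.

0.814

φ (+) ψ = min(1, 0.504 + 0.310) = min(1, 0.814) = 0.814
For comparison, the Gödel t-conorm max(x, y) would give 0.504.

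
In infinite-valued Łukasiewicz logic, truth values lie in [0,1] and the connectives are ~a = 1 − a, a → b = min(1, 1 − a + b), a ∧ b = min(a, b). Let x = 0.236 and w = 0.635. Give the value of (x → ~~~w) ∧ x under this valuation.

~w = 1 − 0.635 = 0.365
~~w = 1 − 0.365 = 0.635
~~~w = 1 − 0.635 = 0.365
x → ~~~w = min(1, 1 − 0.236 + 0.365) = min(1, 1.129) = 1.000
(x → ~~~w) ∧ x = min(1.000, 0.236) = 0.236

0.236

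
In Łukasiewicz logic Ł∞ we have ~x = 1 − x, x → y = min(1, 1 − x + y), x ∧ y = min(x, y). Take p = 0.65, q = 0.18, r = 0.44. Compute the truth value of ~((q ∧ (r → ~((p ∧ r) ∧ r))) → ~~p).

0.00

p ∧ r = min(0.65, 0.44) = 0.44
(p ∧ r) ∧ r = min(0.44, 0.44) = 0.44
~((p ∧ r) ∧ r) = 1 − 0.44 = 0.56
r → ~((p ∧ r) ∧ r) = min(1, 1 − 0.44 + 0.56) = min(1, 1.12) = 1.00
q ∧ (r → ~((p ∧ r) ∧ r)) = min(0.18, 1.00) = 0.18
~p = 1 − 0.65 = 0.35
~~p = 1 − 0.35 = 0.65
(q ∧ (r → ~((p ∧ r) ∧ r))) → ~~p = min(1, 1 − 0.18 + 0.65) = min(1, 1.47) = 1.00
~((q ∧ (r → ~((p ∧ r) ∧ r))) → ~~p) = 1 − 1.00 = 0.00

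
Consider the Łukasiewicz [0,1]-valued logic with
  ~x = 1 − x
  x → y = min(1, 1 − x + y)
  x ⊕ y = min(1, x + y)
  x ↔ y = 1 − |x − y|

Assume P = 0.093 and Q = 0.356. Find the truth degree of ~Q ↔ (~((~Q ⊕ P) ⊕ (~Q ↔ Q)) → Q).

~Q = 1 − 0.356 = 0.644
~Q ⊕ P = min(1, 0.644 + 0.093) = min(1, 0.737) = 0.737
~Q ↔ Q = 1 − |0.644 − 0.356| = 1 − 0.288 = 0.712
(~Q ⊕ P) ⊕ (~Q ↔ Q) = min(1, 0.737 + 0.712) = min(1, 1.449) = 1.000
~((~Q ⊕ P) ⊕ (~Q ↔ Q)) = 1 − 1.000 = 0.000
~((~Q ⊕ P) ⊕ (~Q ↔ Q)) → Q = min(1, 1 − 0.000 + 0.356) = min(1, 1.356) = 1.000
~Q ↔ (~((~Q ⊕ P) ⊕ (~Q ↔ Q)) → Q) = 1 − |0.644 − 1.000| = 1 − 0.356 = 0.644

0.644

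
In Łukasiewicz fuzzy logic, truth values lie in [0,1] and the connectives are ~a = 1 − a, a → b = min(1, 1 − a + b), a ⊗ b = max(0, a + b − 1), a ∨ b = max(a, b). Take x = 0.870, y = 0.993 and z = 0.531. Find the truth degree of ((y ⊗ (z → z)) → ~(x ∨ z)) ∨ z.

z → z = min(1, 1 − 0.531 + 0.531) = min(1, 1.000) = 1.000
y ⊗ (z → z) = max(0, 0.993 + 1.000 − 1) = max(0, 0.993) = 0.993
x ∨ z = max(0.870, 0.531) = 0.870
~(x ∨ z) = 1 − 0.870 = 0.130
(y ⊗ (z → z)) → ~(x ∨ z) = min(1, 1 − 0.993 + 0.130) = min(1, 0.137) = 0.137
((y ⊗ (z → z)) → ~(x ∨ z)) ∨ z = max(0.137, 0.531) = 0.531

0.531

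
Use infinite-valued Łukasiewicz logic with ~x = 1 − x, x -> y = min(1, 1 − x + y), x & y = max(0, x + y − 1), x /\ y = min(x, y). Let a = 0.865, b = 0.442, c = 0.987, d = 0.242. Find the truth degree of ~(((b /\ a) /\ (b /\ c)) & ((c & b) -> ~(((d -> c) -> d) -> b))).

b /\ a = min(0.442, 0.865) = 0.442
b /\ c = min(0.442, 0.987) = 0.442
(b /\ a) /\ (b /\ c) = min(0.442, 0.442) = 0.442
c & b = max(0, 0.987 + 0.442 − 1) = max(0, 0.429) = 0.429
d -> c = min(1, 1 − 0.242 + 0.987) = min(1, 1.745) = 1.000
(d -> c) -> d = min(1, 1 − 1.000 + 0.242) = min(1, 0.242) = 0.242
((d -> c) -> d) -> b = min(1, 1 − 0.242 + 0.442) = min(1, 1.200) = 1.000
~(((d -> c) -> d) -> b) = 1 − 1.000 = 0.000
(c & b) -> ~(((d -> c) -> d) -> b) = min(1, 1 − 0.429 + 0.000) = min(1, 0.571) = 0.571
((b /\ a) /\ (b /\ c)) & ((c & b) -> ~(((d -> c) -> d) -> b)) = max(0, 0.442 + 0.571 − 1) = max(0, 0.013) = 0.013
~(((b /\ a) /\ (b /\ c)) & ((c & b) -> ~(((d -> c) -> d) -> b))) = 1 − 0.013 = 0.987

0.987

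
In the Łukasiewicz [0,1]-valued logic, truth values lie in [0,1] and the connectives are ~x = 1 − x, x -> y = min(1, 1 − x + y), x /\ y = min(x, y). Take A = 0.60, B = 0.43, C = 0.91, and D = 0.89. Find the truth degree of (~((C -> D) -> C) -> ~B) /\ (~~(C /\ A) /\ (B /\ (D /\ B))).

0.43

C -> D = min(1, 1 − 0.91 + 0.89) = min(1, 0.98) = 0.98
(C -> D) -> C = min(1, 1 − 0.98 + 0.91) = min(1, 0.93) = 0.93
~((C -> D) -> C) = 1 − 0.93 = 0.07
~B = 1 − 0.43 = 0.57
~((C -> D) -> C) -> ~B = min(1, 1 − 0.07 + 0.57) = min(1, 1.50) = 1.00
C /\ A = min(0.91, 0.60) = 0.60
~(C /\ A) = 1 − 0.60 = 0.40
~~(C /\ A) = 1 − 0.40 = 0.60
D /\ B = min(0.89, 0.43) = 0.43
B /\ (D /\ B) = min(0.43, 0.43) = 0.43
~~(C /\ A) /\ (B /\ (D /\ B)) = min(0.60, 0.43) = 0.43
(~((C -> D) -> C) -> ~B) /\ (~~(C /\ A) /\ (B /\ (D /\ B))) = min(1.00, 0.43) = 0.43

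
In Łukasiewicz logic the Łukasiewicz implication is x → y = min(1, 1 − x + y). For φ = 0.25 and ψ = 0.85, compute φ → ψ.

1.00

φ → ψ = min(1, 1 − 0.25 + 0.85) = min(1, 1.60) = 1.00
For comparison, the Gödel implication (1 if x ≤ y else y) would give 1.00.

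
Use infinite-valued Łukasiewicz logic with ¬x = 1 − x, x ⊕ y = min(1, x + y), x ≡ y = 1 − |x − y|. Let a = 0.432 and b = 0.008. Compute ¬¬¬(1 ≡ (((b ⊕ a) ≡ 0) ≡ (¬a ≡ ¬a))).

0.440

b ⊕ a = min(1, 0.008 + 0.432) = min(1, 0.440) = 0.440
(b ⊕ a) ≡ 0 = 1 − |0.440 − 0.000| = 1 − 0.440 = 0.560
¬a = 1 − 0.432 = 0.568
¬a ≡ ¬a = 1 − |0.568 − 0.568| = 1 − 0.000 = 1.000
((b ⊕ a) ≡ 0) ≡ (¬a ≡ ¬a) = 1 − |0.560 − 1.000| = 1 − 0.440 = 0.560
1 ≡ (((b ⊕ a) ≡ 0) ≡ (¬a ≡ ¬a)) = 1 − |1.000 − 0.560| = 1 − 0.440 = 0.560
¬(1 ≡ (((b ⊕ a) ≡ 0) ≡ (¬a ≡ ¬a))) = 1 − 0.560 = 0.440
¬¬(1 ≡ (((b ⊕ a) ≡ 0) ≡ (¬a ≡ ¬a))) = 1 − 0.440 = 0.560
¬¬¬(1 ≡ (((b ⊕ a) ≡ 0) ≡ (¬a ≡ ¬a))) = 1 − 0.560 = 0.440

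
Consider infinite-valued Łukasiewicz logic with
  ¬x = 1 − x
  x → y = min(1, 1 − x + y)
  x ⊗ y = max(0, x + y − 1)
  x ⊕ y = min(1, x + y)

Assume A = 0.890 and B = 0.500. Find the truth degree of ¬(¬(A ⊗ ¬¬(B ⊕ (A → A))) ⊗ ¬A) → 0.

0.000

A → A = min(1, 1 − 0.890 + 0.890) = min(1, 1.000) = 1.000
B ⊕ (A → A) = min(1, 0.500 + 1.000) = min(1, 1.500) = 1.000
¬(B ⊕ (A → A)) = 1 − 1.000 = 0.000
¬¬(B ⊕ (A → A)) = 1 − 0.000 = 1.000
A ⊗ ¬¬(B ⊕ (A → A)) = max(0, 0.890 + 1.000 − 1) = max(0, 0.890) = 0.890
¬(A ⊗ ¬¬(B ⊕ (A → A))) = 1 − 0.890 = 0.110
¬A = 1 − 0.890 = 0.110
¬(A ⊗ ¬¬(B ⊕ (A → A))) ⊗ ¬A = max(0, 0.110 + 0.110 − 1) = max(0, -0.780) = 0.000
¬(¬(A ⊗ ¬¬(B ⊕ (A → A))) ⊗ ¬A) = 1 − 0.000 = 1.000
¬(¬(A ⊗ ¬¬(B ⊕ (A → A))) ⊗ ¬A) → 0 = min(1, 1 − 1.000 + 0.000) = min(1, 0.000) = 0.000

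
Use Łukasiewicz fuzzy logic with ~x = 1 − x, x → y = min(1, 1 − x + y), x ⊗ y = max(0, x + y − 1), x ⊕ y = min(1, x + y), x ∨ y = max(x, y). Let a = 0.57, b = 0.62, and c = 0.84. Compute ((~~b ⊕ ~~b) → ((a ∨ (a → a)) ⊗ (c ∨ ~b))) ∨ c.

0.84

~b = 1 − 0.62 = 0.38
~~b = 1 − 0.38 = 0.62
~~b ⊕ ~~b = min(1, 0.62 + 0.62) = min(1, 1.24) = 1.00
a → a = min(1, 1 − 0.57 + 0.57) = min(1, 1.00) = 1.00
a ∨ (a → a) = max(0.57, 1.00) = 1.00
c ∨ ~b = max(0.84, 0.38) = 0.84
(a ∨ (a → a)) ⊗ (c ∨ ~b) = max(0, 1.00 + 0.84 − 1) = max(0, 0.84) = 0.84
(~~b ⊕ ~~b) → ((a ∨ (a → a)) ⊗ (c ∨ ~b)) = min(1, 1 − 1.00 + 0.84) = min(1, 0.84) = 0.84
((~~b ⊕ ~~b) → ((a ∨ (a → a)) ⊗ (c ∨ ~b))) ∨ c = max(0.84, 0.84) = 0.84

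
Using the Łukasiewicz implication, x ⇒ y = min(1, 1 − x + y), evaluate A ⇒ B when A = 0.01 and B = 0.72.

A ⇒ B = min(1, 1 − 0.01 + 0.72) = min(1, 1.71) = 1.00
For comparison, the Gödel implication (1 if x ≤ y else y) would give 1.00.

1.00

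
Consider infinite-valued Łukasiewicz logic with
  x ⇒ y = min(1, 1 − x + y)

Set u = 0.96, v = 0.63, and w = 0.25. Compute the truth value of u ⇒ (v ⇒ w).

0.66

v ⇒ w = min(1, 1 − 0.63 + 0.25) = min(1, 0.62) = 0.62
u ⇒ (v ⇒ w) = min(1, 1 − 0.96 + 0.62) = min(1, 0.66) = 0.66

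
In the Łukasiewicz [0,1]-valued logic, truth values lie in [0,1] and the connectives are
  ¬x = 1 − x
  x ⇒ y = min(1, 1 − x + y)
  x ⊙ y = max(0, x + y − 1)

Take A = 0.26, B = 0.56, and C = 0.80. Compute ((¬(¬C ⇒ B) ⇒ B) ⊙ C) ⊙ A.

0.06

¬C = 1 − 0.80 = 0.20
¬C ⇒ B = min(1, 1 − 0.20 + 0.56) = min(1, 1.36) = 1.00
¬(¬C ⇒ B) = 1 − 1.00 = 0.00
¬(¬C ⇒ B) ⇒ B = min(1, 1 − 0.00 + 0.56) = min(1, 1.56) = 1.00
(¬(¬C ⇒ B) ⇒ B) ⊙ C = max(0, 1.00 + 0.80 − 1) = max(0, 0.80) = 0.80
((¬(¬C ⇒ B) ⇒ B) ⊙ C) ⊙ A = max(0, 0.80 + 0.26 − 1) = max(0, 0.06) = 0.06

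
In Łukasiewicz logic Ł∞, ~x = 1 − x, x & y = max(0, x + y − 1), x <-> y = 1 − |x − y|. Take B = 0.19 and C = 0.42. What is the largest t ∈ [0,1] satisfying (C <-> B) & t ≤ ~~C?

0.65

C <-> B = 1 − |0.42 − 0.19| = 1 − 0.23 = 0.77
So the left factor is C <-> B = 0.77.
~C = 1 − 0.42 = 0.58
~~C = 1 − 0.58 = 0.42
So the right-hand bound is ~~C = 0.42.
The residuum of the Łukasiewicz t-norm gives the supremum: min(1, 1 − 0.77 + 0.42).
1 − 0.77 + 0.42 = 0.65, so t = min(1, 0.65) = 0.65.
Check: 0.77 & 0.65 = max(0, 0.42) = 0.42 ≤ 0.42.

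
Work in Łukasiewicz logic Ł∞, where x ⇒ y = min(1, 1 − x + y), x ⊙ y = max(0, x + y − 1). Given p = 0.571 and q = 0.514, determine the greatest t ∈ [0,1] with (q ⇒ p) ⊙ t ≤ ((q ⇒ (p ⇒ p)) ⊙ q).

q ⇒ p = min(1, 1 − 0.514 + 0.571) = min(1, 1.057) = 1.000
So the left factor is q ⇒ p = 1.000.
p ⇒ p = min(1, 1 − 0.571 + 0.571) = min(1, 1.000) = 1.000
q ⇒ (p ⇒ p) = min(1, 1 − 0.514 + 1.000) = min(1, 1.486) = 1.000
(q ⇒ (p ⇒ p)) ⊙ q = max(0, 1.000 + 0.514 − 1) = max(0, 0.514) = 0.514
So the right-hand bound is (q ⇒ (p ⇒ p)) ⊙ q = 0.514.
The residuum of the Łukasiewicz t-norm gives the supremum: min(1, 1 − 1.000 + 0.514).
1 − 1.000 + 0.514 = 0.514, so t = min(1, 0.514) = 0.514.
Check: 1.000 ⊙ 0.514 = max(0, 0.514) = 0.514 ≤ 0.514.

0.514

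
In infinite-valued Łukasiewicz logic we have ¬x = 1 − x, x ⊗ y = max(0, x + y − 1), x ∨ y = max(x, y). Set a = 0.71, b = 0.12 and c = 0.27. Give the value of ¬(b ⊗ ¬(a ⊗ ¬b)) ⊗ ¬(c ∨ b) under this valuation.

0.73

¬b = 1 − 0.12 = 0.88
a ⊗ ¬b = max(0, 0.71 + 0.88 − 1) = max(0, 0.59) = 0.59
¬(a ⊗ ¬b) = 1 − 0.59 = 0.41
b ⊗ ¬(a ⊗ ¬b) = max(0, 0.12 + 0.41 − 1) = max(0, -0.47) = 0.00
¬(b ⊗ ¬(a ⊗ ¬b)) = 1 − 0.00 = 1.00
c ∨ b = max(0.27, 0.12) = 0.27
¬(c ∨ b) = 1 − 0.27 = 0.73
¬(b ⊗ ¬(a ⊗ ¬b)) ⊗ ¬(c ∨ b) = max(0, 1.00 + 0.73 − 1) = max(0, 0.73) = 0.73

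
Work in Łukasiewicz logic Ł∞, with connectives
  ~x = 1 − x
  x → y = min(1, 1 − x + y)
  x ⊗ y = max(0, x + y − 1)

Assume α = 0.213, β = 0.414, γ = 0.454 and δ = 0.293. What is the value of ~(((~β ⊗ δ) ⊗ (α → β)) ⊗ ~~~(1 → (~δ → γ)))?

~β = 1 − 0.414 = 0.586
~β ⊗ δ = max(0, 0.586 + 0.293 − 1) = max(0, -0.121) = 0.000
α → β = min(1, 1 − 0.213 + 0.414) = min(1, 1.201) = 1.000
(~β ⊗ δ) ⊗ (α → β) = max(0, 0.000 + 1.000 − 1) = max(0, 0.000) = 0.000
~δ = 1 − 0.293 = 0.707
~δ → γ = min(1, 1 − 0.707 + 0.454) = min(1, 0.747) = 0.747
1 → (~δ → γ) = min(1, 1 − 1.000 + 0.747) = min(1, 0.747) = 0.747
~(1 → (~δ → γ)) = 1 − 0.747 = 0.253
~~(1 → (~δ → γ)) = 1 − 0.253 = 0.747
~~~(1 → (~δ → γ)) = 1 − 0.747 = 0.253
((~β ⊗ δ) ⊗ (α → β)) ⊗ ~~~(1 → (~δ → γ)) = max(0, 0.000 + 0.253 − 1) = max(0, -0.747) = 0.000
~(((~β ⊗ δ) ⊗ (α → β)) ⊗ ~~~(1 → (~δ → γ))) = 1 − 0.000 = 1.000

1.000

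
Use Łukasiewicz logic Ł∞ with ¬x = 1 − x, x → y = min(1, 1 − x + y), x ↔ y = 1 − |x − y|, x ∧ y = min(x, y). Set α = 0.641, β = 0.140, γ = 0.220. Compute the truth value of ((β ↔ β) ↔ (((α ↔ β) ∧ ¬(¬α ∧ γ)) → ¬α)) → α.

β ↔ β = 1 − |0.140 − 0.140| = 1 − 0.000 = 1.000
α ↔ β = 1 − |0.641 − 0.140| = 1 − 0.501 = 0.499
¬α = 1 − 0.641 = 0.359
¬α ∧ γ = min(0.359, 0.220) = 0.220
¬(¬α ∧ γ) = 1 − 0.220 = 0.780
(α ↔ β) ∧ ¬(¬α ∧ γ) = min(0.499, 0.780) = 0.499
((α ↔ β) ∧ ¬(¬α ∧ γ)) → ¬α = min(1, 1 − 0.499 + 0.359) = min(1, 0.860) = 0.860
(β ↔ β) ↔ (((α ↔ β) ∧ ¬(¬α ∧ γ)) → ¬α) = 1 − |1.000 − 0.860| = 1 − 0.140 = 0.860
((β ↔ β) ↔ (((α ↔ β) ∧ ¬(¬α ∧ γ)) → ¬α)) → α = min(1, 1 − 0.860 + 0.641) = min(1, 0.781) = 0.781

0.781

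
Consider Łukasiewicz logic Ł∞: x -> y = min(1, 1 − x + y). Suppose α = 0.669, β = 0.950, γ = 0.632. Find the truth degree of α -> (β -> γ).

1.000

β -> γ = min(1, 1 − 0.950 + 0.632) = min(1, 0.682) = 0.682
α -> (β -> γ) = min(1, 1 − 0.669 + 0.682) = min(1, 1.013) = 1.000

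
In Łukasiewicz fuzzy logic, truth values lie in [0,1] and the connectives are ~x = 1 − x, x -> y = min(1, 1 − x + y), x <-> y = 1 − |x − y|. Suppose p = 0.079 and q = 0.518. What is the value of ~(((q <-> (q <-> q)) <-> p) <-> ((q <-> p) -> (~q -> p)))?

q <-> q = 1 − |0.518 − 0.518| = 1 − 0.000 = 1.000
q <-> (q <-> q) = 1 − |0.518 − 1.000| = 1 − 0.482 = 0.518
(q <-> (q <-> q)) <-> p = 1 − |0.518 − 0.079| = 1 − 0.439 = 0.561
q <-> p = 1 − |0.518 − 0.079| = 1 − 0.439 = 0.561
~q = 1 − 0.518 = 0.482
~q -> p = min(1, 1 − 0.482 + 0.079) = min(1, 0.597) = 0.597
(q <-> p) -> (~q -> p) = min(1, 1 − 0.561 + 0.597) = min(1, 1.036) = 1.000
((q <-> (q <-> q)) <-> p) <-> ((q <-> p) -> (~q -> p)) = 1 − |0.561 − 1.000| = 1 − 0.439 = 0.561
~(((q <-> (q <-> q)) <-> p) <-> ((q <-> p) -> (~q -> p))) = 1 − 0.561 = 0.439

0.439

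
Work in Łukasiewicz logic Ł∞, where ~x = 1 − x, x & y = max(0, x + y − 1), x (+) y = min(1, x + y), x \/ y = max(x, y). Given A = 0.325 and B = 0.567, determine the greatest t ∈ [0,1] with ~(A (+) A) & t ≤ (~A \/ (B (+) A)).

A (+) A = min(1, 0.325 + 0.325) = min(1, 0.650) = 0.650
~(A (+) A) = 1 − 0.650 = 0.350
So the left factor is ~(A (+) A) = 0.350.
~A = 1 − 0.325 = 0.675
B (+) A = min(1, 0.567 + 0.325) = min(1, 0.892) = 0.892
~A \/ (B (+) A) = max(0.675, 0.892) = 0.892
So the right-hand bound is ~A \/ (B (+) A) = 0.892.
The residuum of the Łukasiewicz t-norm gives the supremum: min(1, 1 − 0.350 + 0.892).
1 − 0.350 + 0.892 = 1.542, so t = min(1, 1.542) = 1.000.
Check: 0.350 & 1.000 = max(0, 0.350) = 0.350 ≤ 0.892.

1.000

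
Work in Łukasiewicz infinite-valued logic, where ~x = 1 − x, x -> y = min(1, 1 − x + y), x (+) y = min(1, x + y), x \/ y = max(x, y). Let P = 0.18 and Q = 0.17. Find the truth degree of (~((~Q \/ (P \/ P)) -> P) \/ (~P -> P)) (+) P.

0.83

~Q = 1 − 0.17 = 0.83
P \/ P = max(0.18, 0.18) = 0.18
~Q \/ (P \/ P) = max(0.83, 0.18) = 0.83
(~Q \/ (P \/ P)) -> P = min(1, 1 − 0.83 + 0.18) = min(1, 0.35) = 0.35
~((~Q \/ (P \/ P)) -> P) = 1 − 0.35 = 0.65
~P = 1 − 0.18 = 0.82
~P -> P = min(1, 1 − 0.82 + 0.18) = min(1, 0.36) = 0.36
~((~Q \/ (P \/ P)) -> P) \/ (~P -> P) = max(0.65, 0.36) = 0.65
(~((~Q \/ (P \/ P)) -> P) \/ (~P -> P)) (+) P = min(1, 0.65 + 0.18) = min(1, 0.83) = 0.83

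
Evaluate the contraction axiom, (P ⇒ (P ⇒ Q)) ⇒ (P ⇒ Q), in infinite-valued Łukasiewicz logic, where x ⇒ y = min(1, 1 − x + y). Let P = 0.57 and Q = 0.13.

P ⇒ Q = min(1, 1 − 0.57 + 0.13) = min(1, 0.56) = 0.56
P ⇒ (P ⇒ Q) = min(1, 1 − 0.57 + 0.56) = min(1, 0.99) = 0.99
(P ⇒ (P ⇒ Q)) ⇒ (P ⇒ Q) = min(1, 1 − 0.99 + 0.56) = min(1, 0.57) = 0.57
(The value 0.57 < 1 shows this instance is not satisfied; fails in Ł∞ (the t-norm is not idempotent).)

0.57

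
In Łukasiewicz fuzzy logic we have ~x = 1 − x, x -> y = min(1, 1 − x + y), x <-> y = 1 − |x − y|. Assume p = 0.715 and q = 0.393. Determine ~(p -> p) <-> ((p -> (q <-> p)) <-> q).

0.570

p -> p = min(1, 1 − 0.715 + 0.715) = min(1, 1.000) = 1.000
~(p -> p) = 1 − 1.000 = 0.000
q <-> p = 1 − |0.393 − 0.715| = 1 − 0.322 = 0.678
p -> (q <-> p) = min(1, 1 − 0.715 + 0.678) = min(1, 0.963) = 0.963
(p -> (q <-> p)) <-> q = 1 − |0.963 − 0.393| = 1 − 0.570 = 0.430
~(p -> p) <-> ((p -> (q <-> p)) <-> q) = 1 − |0.000 − 0.430| = 1 − 0.430 = 0.570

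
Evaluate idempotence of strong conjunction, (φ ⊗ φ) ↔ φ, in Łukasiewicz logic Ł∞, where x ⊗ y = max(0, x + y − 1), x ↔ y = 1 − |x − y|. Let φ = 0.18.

0.82

φ ⊗ φ = max(0, 0.18 + 0.18 − 1) = max(0, -0.64) = 0.00
(φ ⊗ φ) ↔ φ = 1 − |0.00 − 0.18| = 1 − 0.18 = 0.82
(The value 0.82 < 1 shows this instance is not satisfied; fails in Ł∞ since a ⊗ a = max(0, 2a−1) ≠ a in general.)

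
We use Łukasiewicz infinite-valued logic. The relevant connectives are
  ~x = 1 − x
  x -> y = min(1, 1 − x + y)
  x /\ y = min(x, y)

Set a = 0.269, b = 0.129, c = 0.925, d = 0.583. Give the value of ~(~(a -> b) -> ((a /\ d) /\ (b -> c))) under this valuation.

0.000

a -> b = min(1, 1 − 0.269 + 0.129) = min(1, 0.860) = 0.860
~(a -> b) = 1 − 0.860 = 0.140
a /\ d = min(0.269, 0.583) = 0.269
b -> c = min(1, 1 − 0.129 + 0.925) = min(1, 1.796) = 1.000
(a /\ d) /\ (b -> c) = min(0.269, 1.000) = 0.269
~(a -> b) -> ((a /\ d) /\ (b -> c)) = min(1, 1 − 0.140 + 0.269) = min(1, 1.129) = 1.000
~(~(a -> b) -> ((a /\ d) /\ (b -> c))) = 1 − 1.000 = 0.000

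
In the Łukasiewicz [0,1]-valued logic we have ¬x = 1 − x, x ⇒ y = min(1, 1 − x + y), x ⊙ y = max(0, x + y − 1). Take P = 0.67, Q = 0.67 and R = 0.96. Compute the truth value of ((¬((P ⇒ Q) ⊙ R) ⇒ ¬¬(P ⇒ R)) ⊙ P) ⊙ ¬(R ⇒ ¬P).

0.30

P ⇒ Q = min(1, 1 − 0.67 + 0.67) = min(1, 1.00) = 1.00
(P ⇒ Q) ⊙ R = max(0, 1.00 + 0.96 − 1) = max(0, 0.96) = 0.96
¬((P ⇒ Q) ⊙ R) = 1 − 0.96 = 0.04
P ⇒ R = min(1, 1 − 0.67 + 0.96) = min(1, 1.29) = 1.00
¬(P ⇒ R) = 1 − 1.00 = 0.00
¬¬(P ⇒ R) = 1 − 0.00 = 1.00
¬((P ⇒ Q) ⊙ R) ⇒ ¬¬(P ⇒ R) = min(1, 1 − 0.04 + 1.00) = min(1, 1.96) = 1.00
(¬((P ⇒ Q) ⊙ R) ⇒ ¬¬(P ⇒ R)) ⊙ P = max(0, 1.00 + 0.67 − 1) = max(0, 0.67) = 0.67
¬P = 1 − 0.67 = 0.33
R ⇒ ¬P = min(1, 1 − 0.96 + 0.33) = min(1, 0.37) = 0.37
¬(R ⇒ ¬P) = 1 − 0.37 = 0.63
((¬((P ⇒ Q) ⊙ R) ⇒ ¬¬(P ⇒ R)) ⊙ P) ⊙ ¬(R ⇒ ¬P) = max(0, 0.67 + 0.63 − 1) = max(0, 0.30) = 0.30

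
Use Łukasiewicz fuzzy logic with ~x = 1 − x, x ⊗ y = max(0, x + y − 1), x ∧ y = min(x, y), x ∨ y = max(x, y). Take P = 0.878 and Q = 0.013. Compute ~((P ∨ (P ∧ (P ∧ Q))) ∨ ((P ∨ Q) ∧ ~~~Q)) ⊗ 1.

P ∧ Q = min(0.878, 0.013) = 0.013
P ∧ (P ∧ Q) = min(0.878, 0.013) = 0.013
P ∨ (P ∧ (P ∧ Q)) = max(0.878, 0.013) = 0.878
P ∨ Q = max(0.878, 0.013) = 0.878
~Q = 1 − 0.013 = 0.987
~~Q = 1 − 0.987 = 0.013
~~~Q = 1 − 0.013 = 0.987
(P ∨ Q) ∧ ~~~Q = min(0.878, 0.987) = 0.878
(P ∨ (P ∧ (P ∧ Q))) ∨ ((P ∨ Q) ∧ ~~~Q) = max(0.878, 0.878) = 0.878
~((P ∨ (P ∧ (P ∧ Q))) ∨ ((P ∨ Q) ∧ ~~~Q)) = 1 − 0.878 = 0.122
~((P ∨ (P ∧ (P ∧ Q))) ∨ ((P ∨ Q) ∧ ~~~Q)) ⊗ 1 = max(0, 0.122 + 1.000 − 1) = max(0, 0.122) = 0.122

0.122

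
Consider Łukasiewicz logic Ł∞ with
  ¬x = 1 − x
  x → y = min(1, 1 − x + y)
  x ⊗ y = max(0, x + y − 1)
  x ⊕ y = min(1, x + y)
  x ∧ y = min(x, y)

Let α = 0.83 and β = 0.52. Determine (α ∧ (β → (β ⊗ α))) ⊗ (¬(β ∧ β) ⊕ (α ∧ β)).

0.83

β ⊗ α = max(0, 0.52 + 0.83 − 1) = max(0, 0.35) = 0.35
β → (β ⊗ α) = min(1, 1 − 0.52 + 0.35) = min(1, 0.83) = 0.83
α ∧ (β → (β ⊗ α)) = min(0.83, 0.83) = 0.83
β ∧ β = min(0.52, 0.52) = 0.52
¬(β ∧ β) = 1 − 0.52 = 0.48
α ∧ β = min(0.83, 0.52) = 0.52
¬(β ∧ β) ⊕ (α ∧ β) = min(1, 0.48 + 0.52) = min(1, 1.00) = 1.00
(α ∧ (β → (β ⊗ α))) ⊗ (¬(β ∧ β) ⊕ (α ∧ β)) = max(0, 0.83 + 1.00 − 1) = max(0, 0.83) = 0.83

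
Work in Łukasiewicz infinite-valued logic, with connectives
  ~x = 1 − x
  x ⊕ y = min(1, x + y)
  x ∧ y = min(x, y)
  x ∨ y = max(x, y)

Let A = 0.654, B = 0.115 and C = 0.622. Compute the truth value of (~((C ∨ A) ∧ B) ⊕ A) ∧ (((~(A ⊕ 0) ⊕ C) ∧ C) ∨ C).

0.622

C ∨ A = max(0.622, 0.654) = 0.654
(C ∨ A) ∧ B = min(0.654, 0.115) = 0.115
~((C ∨ A) ∧ B) = 1 − 0.115 = 0.885
~((C ∨ A) ∧ B) ⊕ A = min(1, 0.885 + 0.654) = min(1, 1.539) = 1.000
A ⊕ 0 = min(1, 0.654 + 0.000) = min(1, 0.654) = 0.654
~(A ⊕ 0) = 1 − 0.654 = 0.346
~(A ⊕ 0) ⊕ C = min(1, 0.346 + 0.622) = min(1, 0.968) = 0.968
(~(A ⊕ 0) ⊕ C) ∧ C = min(0.968, 0.622) = 0.622
((~(A ⊕ 0) ⊕ C) ∧ C) ∨ C = max(0.622, 0.622) = 0.622
(~((C ∨ A) ∧ B) ⊕ A) ∧ (((~(A ⊕ 0) ⊕ C) ∧ C) ∨ C) = min(1.000, 0.622) = 0.622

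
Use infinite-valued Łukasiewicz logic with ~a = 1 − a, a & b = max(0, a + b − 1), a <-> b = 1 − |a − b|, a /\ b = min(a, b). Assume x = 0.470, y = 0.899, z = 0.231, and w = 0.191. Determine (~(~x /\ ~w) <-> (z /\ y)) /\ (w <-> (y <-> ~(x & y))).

0.459

~x = 1 − 0.470 = 0.530
~w = 1 − 0.191 = 0.809
~x /\ ~w = min(0.530, 0.809) = 0.530
~(~x /\ ~w) = 1 − 0.530 = 0.470
z /\ y = min(0.231, 0.899) = 0.231
~(~x /\ ~w) <-> (z /\ y) = 1 − |0.470 − 0.231| = 1 − 0.239 = 0.761
x & y = max(0, 0.470 + 0.899 − 1) = max(0, 0.369) = 0.369
~(x & y) = 1 − 0.369 = 0.631
y <-> ~(x & y) = 1 − |0.899 − 0.631| = 1 − 0.268 = 0.732
w <-> (y <-> ~(x & y)) = 1 − |0.191 − 0.732| = 1 − 0.541 = 0.459
(~(~x /\ ~w) <-> (z /\ y)) /\ (w <-> (y <-> ~(x & y))) = min(0.761, 0.459) = 0.459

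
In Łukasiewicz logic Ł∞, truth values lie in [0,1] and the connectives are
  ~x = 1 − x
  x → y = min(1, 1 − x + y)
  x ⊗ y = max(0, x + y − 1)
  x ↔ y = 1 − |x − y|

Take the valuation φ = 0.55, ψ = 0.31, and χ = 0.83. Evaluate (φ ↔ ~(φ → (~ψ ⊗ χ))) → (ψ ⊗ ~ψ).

~ψ = 1 − 0.31 = 0.69
~ψ ⊗ χ = max(0, 0.69 + 0.83 − 1) = max(0, 0.52) = 0.52
φ → (~ψ ⊗ χ) = min(1, 1 − 0.55 + 0.52) = min(1, 0.97) = 0.97
~(φ → (~ψ ⊗ χ)) = 1 − 0.97 = 0.03
φ ↔ ~(φ → (~ψ ⊗ χ)) = 1 − |0.55 − 0.03| = 1 − 0.52 = 0.48
ψ ⊗ ~ψ = max(0, 0.31 + 0.69 − 1) = max(0, 0.00) = 0.00
(φ ↔ ~(φ → (~ψ ⊗ χ))) → (ψ ⊗ ~ψ) = min(1, 1 − 0.48 + 0.00) = min(1, 0.52) = 0.52

0.52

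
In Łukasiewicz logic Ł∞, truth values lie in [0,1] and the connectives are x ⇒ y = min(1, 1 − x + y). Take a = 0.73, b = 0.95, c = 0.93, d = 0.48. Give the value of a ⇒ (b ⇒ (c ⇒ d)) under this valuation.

0.87

c ⇒ d = min(1, 1 − 0.93 + 0.48) = min(1, 0.55) = 0.55
b ⇒ (c ⇒ d) = min(1, 1 − 0.95 + 0.55) = min(1, 0.60) = 0.60
a ⇒ (b ⇒ (c ⇒ d)) = min(1, 1 − 0.73 + 0.60) = min(1, 0.87) = 0.87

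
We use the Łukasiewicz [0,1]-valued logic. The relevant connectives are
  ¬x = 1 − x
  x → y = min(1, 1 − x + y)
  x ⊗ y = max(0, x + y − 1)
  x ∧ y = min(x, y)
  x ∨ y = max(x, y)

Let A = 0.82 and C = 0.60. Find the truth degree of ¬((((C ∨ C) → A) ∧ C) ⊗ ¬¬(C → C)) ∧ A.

0.40

C ∨ C = max(0.60, 0.60) = 0.60
(C ∨ C) → A = min(1, 1 − 0.60 + 0.82) = min(1, 1.22) = 1.00
((C ∨ C) → A) ∧ C = min(1.00, 0.60) = 0.60
C → C = min(1, 1 − 0.60 + 0.60) = min(1, 1.00) = 1.00
¬(C → C) = 1 − 1.00 = 0.00
¬¬(C → C) = 1 − 0.00 = 1.00
(((C ∨ C) → A) ∧ C) ⊗ ¬¬(C → C) = max(0, 0.60 + 1.00 − 1) = max(0, 0.60) = 0.60
¬((((C ∨ C) → A) ∧ C) ⊗ ¬¬(C → C)) = 1 − 0.60 = 0.40
¬((((C ∨ C) → A) ∧ C) ⊗ ¬¬(C → C)) ∧ A = min(0.40, 0.82) = 0.40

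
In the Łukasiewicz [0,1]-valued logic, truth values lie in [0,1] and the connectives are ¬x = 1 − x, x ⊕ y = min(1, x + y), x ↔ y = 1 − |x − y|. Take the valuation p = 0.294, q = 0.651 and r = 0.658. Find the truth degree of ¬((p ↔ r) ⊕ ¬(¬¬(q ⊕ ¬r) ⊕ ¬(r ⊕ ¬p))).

0.357

p ↔ r = 1 − |0.294 − 0.658| = 1 − 0.364 = 0.636
¬r = 1 − 0.658 = 0.342
q ⊕ ¬r = min(1, 0.651 + 0.342) = min(1, 0.993) = 0.993
¬(q ⊕ ¬r) = 1 − 0.993 = 0.007
¬¬(q ⊕ ¬r) = 1 − 0.007 = 0.993
¬p = 1 − 0.294 = 0.706
r ⊕ ¬p = min(1, 0.658 + 0.706) = min(1, 1.364) = 1.000
¬(r ⊕ ¬p) = 1 − 1.000 = 0.000
¬¬(q ⊕ ¬r) ⊕ ¬(r ⊕ ¬p) = min(1, 0.993 + 0.000) = min(1, 0.993) = 0.993
¬(¬¬(q ⊕ ¬r) ⊕ ¬(r ⊕ ¬p)) = 1 − 0.993 = 0.007
(p ↔ r) ⊕ ¬(¬¬(q ⊕ ¬r) ⊕ ¬(r ⊕ ¬p)) = min(1, 0.636 + 0.007) = min(1, 0.643) = 0.643
¬((p ↔ r) ⊕ ¬(¬¬(q ⊕ ¬r) ⊕ ¬(r ⊕ ¬p))) = 1 − 0.643 = 0.357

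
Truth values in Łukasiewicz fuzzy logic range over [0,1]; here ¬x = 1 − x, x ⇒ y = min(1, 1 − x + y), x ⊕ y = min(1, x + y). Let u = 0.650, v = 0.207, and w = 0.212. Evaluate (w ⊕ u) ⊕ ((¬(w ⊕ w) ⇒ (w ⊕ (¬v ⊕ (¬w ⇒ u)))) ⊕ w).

w ⊕ u = min(1, 0.212 + 0.650) = min(1, 0.862) = 0.862
w ⊕ w = min(1, 0.212 + 0.212) = min(1, 0.424) = 0.424
¬(w ⊕ w) = 1 − 0.424 = 0.576
¬v = 1 − 0.207 = 0.793
¬w = 1 − 0.212 = 0.788
¬w ⇒ u = min(1, 1 − 0.788 + 0.650) = min(1, 0.862) = 0.862
¬v ⊕ (¬w ⇒ u) = min(1, 0.793 + 0.862) = min(1, 1.655) = 1.000
w ⊕ (¬v ⊕ (¬w ⇒ u)) = min(1, 0.212 + 1.000) = min(1, 1.212) = 1.000
¬(w ⊕ w) ⇒ (w ⊕ (¬v ⊕ (¬w ⇒ u))) = min(1, 1 − 0.576 + 1.000) = min(1, 1.424) = 1.000
(¬(w ⊕ w) ⇒ (w ⊕ (¬v ⊕ (¬w ⇒ u)))) ⊕ w = min(1, 1.000 + 0.212) = min(1, 1.212) = 1.000
(w ⊕ u) ⊕ ((¬(w ⊕ w) ⇒ (w ⊕ (¬v ⊕ (¬w ⇒ u)))) ⊕ w) = min(1, 0.862 + 1.000) = min(1, 1.862) = 1.000

1.000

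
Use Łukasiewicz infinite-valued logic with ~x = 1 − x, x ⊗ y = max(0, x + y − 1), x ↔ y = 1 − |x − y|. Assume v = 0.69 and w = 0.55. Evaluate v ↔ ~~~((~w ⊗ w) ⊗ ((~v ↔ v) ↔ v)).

~w = 1 − 0.55 = 0.45
~w ⊗ w = max(0, 0.45 + 0.55 − 1) = max(0, 0.00) = 0.00
~v = 1 − 0.69 = 0.31
~v ↔ v = 1 − |0.31 − 0.69| = 1 − 0.38 = 0.62
(~v ↔ v) ↔ v = 1 − |0.62 − 0.69| = 1 − 0.07 = 0.93
(~w ⊗ w) ⊗ ((~v ↔ v) ↔ v) = max(0, 0.00 + 0.93 − 1) = max(0, -0.07) = 0.00
~((~w ⊗ w) ⊗ ((~v ↔ v) ↔ v)) = 1 − 0.00 = 1.00
~~((~w ⊗ w) ⊗ ((~v ↔ v) ↔ v)) = 1 − 1.00 = 0.00
~~~((~w ⊗ w) ⊗ ((~v ↔ v) ↔ v)) = 1 − 0.00 = 1.00
v ↔ ~~~((~w ⊗ w) ⊗ ((~v ↔ v) ↔ v)) = 1 − |0.69 − 1.00| = 1 − 0.31 = 0.69

0.69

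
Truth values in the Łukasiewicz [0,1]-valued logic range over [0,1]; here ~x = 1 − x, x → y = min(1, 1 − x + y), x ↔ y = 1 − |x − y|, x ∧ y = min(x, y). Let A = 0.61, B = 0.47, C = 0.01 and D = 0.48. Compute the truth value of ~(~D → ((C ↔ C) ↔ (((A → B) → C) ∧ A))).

~D = 1 − 0.48 = 0.52
C ↔ C = 1 − |0.01 − 0.01| = 1 − 0.00 = 1.00
A → B = min(1, 1 − 0.61 + 0.47) = min(1, 0.86) = 0.86
(A → B) → C = min(1, 1 − 0.86 + 0.01) = min(1, 0.15) = 0.15
((A → B) → C) ∧ A = min(0.15, 0.61) = 0.15
(C ↔ C) ↔ (((A → B) → C) ∧ A) = 1 − |1.00 − 0.15| = 1 − 0.85 = 0.15
~D → ((C ↔ C) ↔ (((A → B) → C) ∧ A)) = min(1, 1 − 0.52 + 0.15) = min(1, 0.63) = 0.63
~(~D → ((C ↔ C) ↔ (((A → B) → C) ∧ A))) = 1 − 0.63 = 0.37

0.37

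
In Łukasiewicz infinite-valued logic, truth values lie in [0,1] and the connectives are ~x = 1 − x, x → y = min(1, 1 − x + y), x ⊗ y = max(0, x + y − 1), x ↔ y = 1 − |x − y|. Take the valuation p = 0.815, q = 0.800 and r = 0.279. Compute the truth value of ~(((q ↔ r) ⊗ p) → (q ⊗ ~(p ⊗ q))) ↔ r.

q ↔ r = 1 − |0.800 − 0.279| = 1 − 0.521 = 0.479
(q ↔ r) ⊗ p = max(0, 0.479 + 0.815 − 1) = max(0, 0.294) = 0.294
p ⊗ q = max(0, 0.815 + 0.800 − 1) = max(0, 0.615) = 0.615
~(p ⊗ q) = 1 − 0.615 = 0.385
q ⊗ ~(p ⊗ q) = max(0, 0.800 + 0.385 − 1) = max(0, 0.185) = 0.185
((q ↔ r) ⊗ p) → (q ⊗ ~(p ⊗ q)) = min(1, 1 − 0.294 + 0.185) = min(1, 0.891) = 0.891
~(((q ↔ r) ⊗ p) → (q ⊗ ~(p ⊗ q))) = 1 − 0.891 = 0.109
~(((q ↔ r) ⊗ p) → (q ⊗ ~(p ⊗ q))) ↔ r = 1 − |0.109 − 0.279| = 1 − 0.170 = 0.830

0.830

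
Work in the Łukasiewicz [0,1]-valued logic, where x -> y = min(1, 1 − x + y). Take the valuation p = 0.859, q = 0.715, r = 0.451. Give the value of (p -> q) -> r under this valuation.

0.595

p -> q = min(1, 1 − 0.859 + 0.715) = min(1, 0.856) = 0.856
(p -> q) -> r = min(1, 1 − 0.856 + 0.451) = min(1, 0.595) = 0.595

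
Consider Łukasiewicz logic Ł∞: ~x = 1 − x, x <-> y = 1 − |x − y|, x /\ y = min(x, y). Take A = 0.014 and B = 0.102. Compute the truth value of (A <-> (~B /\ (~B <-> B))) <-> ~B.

~B = 1 − 0.102 = 0.898
~B <-> B = 1 − |0.898 − 0.102| = 1 − 0.796 = 0.204
~B /\ (~B <-> B) = min(0.898, 0.204) = 0.204
A <-> (~B /\ (~B <-> B)) = 1 − |0.014 − 0.204| = 1 − 0.190 = 0.810
(A <-> (~B /\ (~B <-> B))) <-> ~B = 1 − |0.810 − 0.898| = 1 − 0.088 = 0.912

0.912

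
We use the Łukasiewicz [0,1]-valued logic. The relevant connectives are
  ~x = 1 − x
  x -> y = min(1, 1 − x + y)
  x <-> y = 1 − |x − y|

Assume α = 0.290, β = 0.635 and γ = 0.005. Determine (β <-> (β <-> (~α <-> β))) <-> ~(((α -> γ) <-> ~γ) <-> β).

~α = 1 − 0.290 = 0.710
~α <-> β = 1 − |0.710 − 0.635| = 1 − 0.075 = 0.925
β <-> (~α <-> β) = 1 − |0.635 − 0.925| = 1 − 0.290 = 0.710
β <-> (β <-> (~α <-> β)) = 1 − |0.635 − 0.710| = 1 − 0.075 = 0.925
α -> γ = min(1, 1 − 0.290 + 0.005) = min(1, 0.715) = 0.715
~γ = 1 − 0.005 = 0.995
(α -> γ) <-> ~γ = 1 − |0.715 − 0.995| = 1 − 0.280 = 0.720
((α -> γ) <-> ~γ) <-> β = 1 − |0.720 − 0.635| = 1 − 0.085 = 0.915
~(((α -> γ) <-> ~γ) <-> β) = 1 − 0.915 = 0.085
(β <-> (β <-> (~α <-> β))) <-> ~(((α -> γ) <-> ~γ) <-> β) = 1 − |0.925 − 0.085| = 1 − 0.840 = 0.160

0.160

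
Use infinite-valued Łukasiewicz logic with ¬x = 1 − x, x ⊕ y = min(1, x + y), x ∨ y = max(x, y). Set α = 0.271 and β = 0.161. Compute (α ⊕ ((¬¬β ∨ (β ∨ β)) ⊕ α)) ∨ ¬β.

0.839

¬β = 1 − 0.161 = 0.839
¬¬β = 1 − 0.839 = 0.161
β ∨ β = max(0.161, 0.161) = 0.161
¬¬β ∨ (β ∨ β) = max(0.161, 0.161) = 0.161
(¬¬β ∨ (β ∨ β)) ⊕ α = min(1, 0.161 + 0.271) = min(1, 0.432) = 0.432
α ⊕ ((¬¬β ∨ (β ∨ β)) ⊕ α) = min(1, 0.271 + 0.432) = min(1, 0.703) = 0.703
(α ⊕ ((¬¬β ∨ (β ∨ β)) ⊕ α)) ∨ ¬β = max(0.703, 0.839) = 0.839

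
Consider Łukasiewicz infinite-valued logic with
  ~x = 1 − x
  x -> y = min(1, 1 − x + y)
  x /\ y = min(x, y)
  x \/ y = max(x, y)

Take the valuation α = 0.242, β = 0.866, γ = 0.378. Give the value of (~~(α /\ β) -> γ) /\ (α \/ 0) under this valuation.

α /\ β = min(0.242, 0.866) = 0.242
~(α /\ β) = 1 − 0.242 = 0.758
~~(α /\ β) = 1 − 0.758 = 0.242
~~(α /\ β) -> γ = min(1, 1 − 0.242 + 0.378) = min(1, 1.136) = 1.000
α \/ 0 = max(0.242, 0.000) = 0.242
(~~(α /\ β) -> γ) /\ (α \/ 0) = min(1.000, 0.242) = 0.242

0.242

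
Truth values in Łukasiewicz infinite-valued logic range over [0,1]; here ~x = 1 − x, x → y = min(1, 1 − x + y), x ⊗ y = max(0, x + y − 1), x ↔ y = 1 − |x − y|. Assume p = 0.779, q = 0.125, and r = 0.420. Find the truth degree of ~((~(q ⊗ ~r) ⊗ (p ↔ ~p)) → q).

0.317

~r = 1 − 0.420 = 0.580
q ⊗ ~r = max(0, 0.125 + 0.580 − 1) = max(0, -0.295) = 0.000
~(q ⊗ ~r) = 1 − 0.000 = 1.000
~p = 1 − 0.779 = 0.221
p ↔ ~p = 1 − |0.779 − 0.221| = 1 − 0.558 = 0.442
~(q ⊗ ~r) ⊗ (p ↔ ~p) = max(0, 1.000 + 0.442 − 1) = max(0, 0.442) = 0.442
(~(q ⊗ ~r) ⊗ (p ↔ ~p)) → q = min(1, 1 − 0.442 + 0.125) = min(1, 0.683) = 0.683
~((~(q ⊗ ~r) ⊗ (p ↔ ~p)) → q) = 1 − 0.683 = 0.317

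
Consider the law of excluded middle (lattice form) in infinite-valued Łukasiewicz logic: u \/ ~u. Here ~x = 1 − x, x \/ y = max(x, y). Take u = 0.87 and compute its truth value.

0.87

~u = 1 − 0.87 = 0.13
u \/ ~u = max(0.87, 0.13) = 0.87
(The value 0.87 < 1 shows this instance is not satisfied; not a Ł∞-tautology — its value is max(a, 1−a).)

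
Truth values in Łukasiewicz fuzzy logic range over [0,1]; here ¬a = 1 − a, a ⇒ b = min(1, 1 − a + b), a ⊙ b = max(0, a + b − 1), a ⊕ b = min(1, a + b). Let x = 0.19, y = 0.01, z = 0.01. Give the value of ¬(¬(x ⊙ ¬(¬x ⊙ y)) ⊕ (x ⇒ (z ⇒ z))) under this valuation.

0.00

¬x = 1 − 0.19 = 0.81
¬x ⊙ y = max(0, 0.81 + 0.01 − 1) = max(0, -0.18) = 0.00
¬(¬x ⊙ y) = 1 − 0.00 = 1.00
x ⊙ ¬(¬x ⊙ y) = max(0, 0.19 + 1.00 − 1) = max(0, 0.19) = 0.19
¬(x ⊙ ¬(¬x ⊙ y)) = 1 − 0.19 = 0.81
z ⇒ z = min(1, 1 − 0.01 + 0.01) = min(1, 1.00) = 1.00
x ⇒ (z ⇒ z) = min(1, 1 − 0.19 + 1.00) = min(1, 1.81) = 1.00
¬(x ⊙ ¬(¬x ⊙ y)) ⊕ (x ⇒ (z ⇒ z)) = min(1, 0.81 + 1.00) = min(1, 1.81) = 1.00
¬(¬(x ⊙ ¬(¬x ⊙ y)) ⊕ (x ⇒ (z ⇒ z))) = 1 − 1.00 = 0.00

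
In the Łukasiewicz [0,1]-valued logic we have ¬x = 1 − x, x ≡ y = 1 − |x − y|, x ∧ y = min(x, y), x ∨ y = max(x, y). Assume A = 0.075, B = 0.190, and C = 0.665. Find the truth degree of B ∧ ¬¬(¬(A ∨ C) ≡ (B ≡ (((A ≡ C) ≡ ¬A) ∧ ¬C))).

0.190

A ∨ C = max(0.075, 0.665) = 0.665
¬(A ∨ C) = 1 − 0.665 = 0.335
A ≡ C = 1 − |0.075 − 0.665| = 1 − 0.590 = 0.410
¬A = 1 − 0.075 = 0.925
(A ≡ C) ≡ ¬A = 1 − |0.410 − 0.925| = 1 − 0.515 = 0.485
¬C = 1 − 0.665 = 0.335
((A ≡ C) ≡ ¬A) ∧ ¬C = min(0.485, 0.335) = 0.335
B ≡ (((A ≡ C) ≡ ¬A) ∧ ¬C) = 1 − |0.190 − 0.335| = 1 − 0.145 = 0.855
¬(A ∨ C) ≡ (B ≡ (((A ≡ C) ≡ ¬A) ∧ ¬C)) = 1 − |0.335 − 0.855| = 1 − 0.520 = 0.480
¬(¬(A ∨ C) ≡ (B ≡ (((A ≡ C) ≡ ¬A) ∧ ¬C))) = 1 − 0.480 = 0.520
¬¬(¬(A ∨ C) ≡ (B ≡ (((A ≡ C) ≡ ¬A) ∧ ¬C))) = 1 − 0.520 = 0.480
B ∧ ¬¬(¬(A ∨ C) ≡ (B ≡ (((A ≡ C) ≡ ¬A) ∧ ¬C))) = min(0.190, 0.480) = 0.190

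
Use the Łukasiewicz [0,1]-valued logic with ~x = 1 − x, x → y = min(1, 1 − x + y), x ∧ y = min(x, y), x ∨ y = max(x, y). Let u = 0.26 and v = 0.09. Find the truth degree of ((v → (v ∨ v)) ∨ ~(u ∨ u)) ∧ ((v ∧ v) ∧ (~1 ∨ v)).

0.09

v ∨ v = max(0.09, 0.09) = 0.09
v → (v ∨ v) = min(1, 1 − 0.09 + 0.09) = min(1, 1.00) = 1.00
u ∨ u = max(0.26, 0.26) = 0.26
~(u ∨ u) = 1 − 0.26 = 0.74
(v → (v ∨ v)) ∨ ~(u ∨ u) = max(1.00, 0.74) = 1.00
v ∧ v = min(0.09, 0.09) = 0.09
~1 = 1 − 1.00 = 0.00
~1 ∨ v = max(0.00, 0.09) = 0.09
(v ∧ v) ∧ (~1 ∨ v) = min(0.09, 0.09) = 0.09
((v → (v ∨ v)) ∨ ~(u ∨ u)) ∧ ((v ∧ v) ∧ (~1 ∨ v)) = min(1.00, 0.09) = 0.09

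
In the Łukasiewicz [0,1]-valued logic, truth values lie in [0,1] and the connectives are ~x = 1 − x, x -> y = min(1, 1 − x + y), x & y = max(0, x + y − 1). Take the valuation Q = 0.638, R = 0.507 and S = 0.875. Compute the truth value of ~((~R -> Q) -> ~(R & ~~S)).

0.382

~R = 1 − 0.507 = 0.493
~R -> Q = min(1, 1 − 0.493 + 0.638) = min(1, 1.145) = 1.000
~S = 1 − 0.875 = 0.125
~~S = 1 − 0.125 = 0.875
R & ~~S = max(0, 0.507 + 0.875 − 1) = max(0, 0.382) = 0.382
~(R & ~~S) = 1 − 0.382 = 0.618
(~R -> Q) -> ~(R & ~~S) = min(1, 1 − 1.000 + 0.618) = min(1, 0.618) = 0.618
~((~R -> Q) -> ~(R & ~~S)) = 1 − 0.618 = 0.382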